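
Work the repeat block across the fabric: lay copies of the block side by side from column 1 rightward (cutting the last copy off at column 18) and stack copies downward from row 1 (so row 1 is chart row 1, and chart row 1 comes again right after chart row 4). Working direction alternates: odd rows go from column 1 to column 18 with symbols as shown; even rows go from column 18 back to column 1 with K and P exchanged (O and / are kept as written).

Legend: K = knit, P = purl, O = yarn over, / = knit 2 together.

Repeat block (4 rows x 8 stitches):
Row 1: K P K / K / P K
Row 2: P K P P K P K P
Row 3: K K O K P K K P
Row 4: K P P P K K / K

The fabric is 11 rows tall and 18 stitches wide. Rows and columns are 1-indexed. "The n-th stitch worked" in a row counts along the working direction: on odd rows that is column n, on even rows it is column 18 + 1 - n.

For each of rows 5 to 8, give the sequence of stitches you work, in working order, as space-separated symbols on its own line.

Rows as worked:
K P K / K / P K K P K / K / P K K P
P K K P K P K K P K K P K P K K P K
K K O K P K K P K K O K P K K P K K
K P P / P P K K K P P / P P K K K P

Derivation:
Row 5: chart row 1, RS - tile across columns 1-18 and work as-is.
Row 6: chart row 2, WS - tiled (columns 1-18): P K P P K P K P P K P P K P K P P K; work from column 18 back to 1 with K<->P swapped.
Row 7: chart row 3, RS - tile across columns 1-18 and work as-is.
Row 8: chart row 4, WS - tiled (columns 1-18): K P P P K K / K K P P P K K / K K P; work from column 18 back to 1 with K<->P swapped.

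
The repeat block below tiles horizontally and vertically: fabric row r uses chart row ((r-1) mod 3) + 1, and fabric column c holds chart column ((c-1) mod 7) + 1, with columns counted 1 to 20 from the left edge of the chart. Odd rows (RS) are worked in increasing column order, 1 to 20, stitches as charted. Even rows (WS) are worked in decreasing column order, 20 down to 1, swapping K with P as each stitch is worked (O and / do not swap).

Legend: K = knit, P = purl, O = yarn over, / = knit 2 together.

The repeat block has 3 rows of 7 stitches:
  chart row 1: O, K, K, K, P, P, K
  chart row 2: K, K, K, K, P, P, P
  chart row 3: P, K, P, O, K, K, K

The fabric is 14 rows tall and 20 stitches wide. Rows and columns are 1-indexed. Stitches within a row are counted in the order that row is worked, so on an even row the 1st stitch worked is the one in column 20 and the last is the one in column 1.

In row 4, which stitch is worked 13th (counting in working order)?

Row 4 uses chart row ((4-1) mod 3)+1 = 1. Row 4 is even, so WS.
Chart row 1 tiled across columns 1-20: O K K K P P K O K K K P P K O K K K P P
WS: work from column 20 back to column 1 (reverse the tiled row), swapping K<->P (O and / unchanged).
Row 4 as worked: K K P P P O P K K P P P O P K K P P P O
Stitch 13 in working order -> O

Result:
O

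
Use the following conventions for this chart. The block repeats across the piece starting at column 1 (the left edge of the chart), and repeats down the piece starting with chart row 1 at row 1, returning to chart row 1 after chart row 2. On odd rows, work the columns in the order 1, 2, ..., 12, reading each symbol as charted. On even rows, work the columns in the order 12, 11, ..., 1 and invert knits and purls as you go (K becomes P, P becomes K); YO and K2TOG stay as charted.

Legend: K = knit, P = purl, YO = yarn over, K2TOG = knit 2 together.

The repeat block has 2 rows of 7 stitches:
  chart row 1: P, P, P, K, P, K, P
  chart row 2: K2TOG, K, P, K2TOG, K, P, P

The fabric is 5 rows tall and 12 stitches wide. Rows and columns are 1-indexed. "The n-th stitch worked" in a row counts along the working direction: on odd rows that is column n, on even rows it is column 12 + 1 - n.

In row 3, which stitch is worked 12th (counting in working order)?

== STITCH ==
P

Derivation:
Row 3 uses chart row ((3-1) mod 2)+1 = 1. Row 3 is odd, so RS.
Chart row 1 tiled across columns 1-12: P P P K P K P P P P K P
RS row: no reversal, no swap; stitch n worked = column n.
Stitch 12 in working order -> P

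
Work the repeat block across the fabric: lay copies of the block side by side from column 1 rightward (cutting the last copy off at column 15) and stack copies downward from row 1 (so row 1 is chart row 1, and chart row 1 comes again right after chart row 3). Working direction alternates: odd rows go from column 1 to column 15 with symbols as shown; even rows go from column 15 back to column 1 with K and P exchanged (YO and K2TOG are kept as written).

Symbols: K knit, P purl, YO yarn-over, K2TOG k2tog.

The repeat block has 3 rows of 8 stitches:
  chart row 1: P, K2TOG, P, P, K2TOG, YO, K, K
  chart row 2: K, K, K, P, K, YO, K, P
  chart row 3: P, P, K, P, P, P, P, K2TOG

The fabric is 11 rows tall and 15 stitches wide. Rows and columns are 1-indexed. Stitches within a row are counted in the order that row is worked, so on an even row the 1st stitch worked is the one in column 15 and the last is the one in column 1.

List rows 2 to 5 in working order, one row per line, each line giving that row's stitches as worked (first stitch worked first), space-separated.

Rows as worked:
P YO P K P P P K P YO P K P P P
P P K P P P P K2TOG P P K P P P P
P YO K2TOG K K K2TOG K P P YO K2TOG K K K2TOG K
K K K P K YO K P K K K P K YO K

Derivation:
Row 2: chart row 2, WS - tiled (columns 1-15): K K K P K YO K P K K K P K YO K; work from column 15 back to 1 with K<->P swapped.
Row 3: chart row 3, RS - tile across columns 1-15 and work as-is.
Row 4: chart row 1, WS - tiled (columns 1-15): P K2TOG P P K2TOG YO K K P K2TOG P P K2TOG YO K; work from column 15 back to 1 with K<->P swapped.
Row 5: chart row 2, RS - tile across columns 1-15 and work as-is.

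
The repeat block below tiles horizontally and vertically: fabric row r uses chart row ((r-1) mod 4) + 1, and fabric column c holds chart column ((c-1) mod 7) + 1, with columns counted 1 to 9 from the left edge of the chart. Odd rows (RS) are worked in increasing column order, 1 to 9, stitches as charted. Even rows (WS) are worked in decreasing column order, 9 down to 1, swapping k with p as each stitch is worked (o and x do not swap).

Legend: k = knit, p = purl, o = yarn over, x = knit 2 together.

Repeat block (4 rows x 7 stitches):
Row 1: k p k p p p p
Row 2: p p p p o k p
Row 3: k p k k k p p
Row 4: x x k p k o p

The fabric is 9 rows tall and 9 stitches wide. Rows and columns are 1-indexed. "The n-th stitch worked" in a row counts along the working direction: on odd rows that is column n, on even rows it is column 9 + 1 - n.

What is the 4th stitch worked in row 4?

Stitch:
o

Derivation:
Row 4 uses chart row ((4-1) mod 4)+1 = 4. Row 4 is even, so WS.
Chart row 4 tiled across columns 1-9: x x k p k o p x x
Wrong side: read the tiled row from column 9 down to 1 and exchange k with p (leave o, x).
Row 4 as worked: x x k o p k p x x
Counting 4 along the worked row gives o.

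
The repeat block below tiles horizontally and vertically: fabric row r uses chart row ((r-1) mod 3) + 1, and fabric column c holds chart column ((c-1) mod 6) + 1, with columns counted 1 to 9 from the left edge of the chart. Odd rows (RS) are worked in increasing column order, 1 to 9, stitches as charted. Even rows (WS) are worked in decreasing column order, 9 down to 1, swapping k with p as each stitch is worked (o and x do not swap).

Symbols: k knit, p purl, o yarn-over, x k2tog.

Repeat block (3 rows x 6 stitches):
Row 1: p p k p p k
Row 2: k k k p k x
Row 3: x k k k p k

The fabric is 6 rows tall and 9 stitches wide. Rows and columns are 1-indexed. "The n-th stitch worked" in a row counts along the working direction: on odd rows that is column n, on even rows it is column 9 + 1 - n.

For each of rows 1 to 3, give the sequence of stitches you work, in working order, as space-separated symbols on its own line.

Row 1: chart row 1, RS - tile across columns 1-9 and work as-is.
Row 2: chart row 2, WS - tiled (columns 1-9): k k k p k x k k k; work from column 9 back to 1 with k<->p swapped.
Row 3: chart row 3, RS - tile across columns 1-9 and work as-is.

Result:
p p k p p k p p k
p p p x p k p p p
x k k k p k x k k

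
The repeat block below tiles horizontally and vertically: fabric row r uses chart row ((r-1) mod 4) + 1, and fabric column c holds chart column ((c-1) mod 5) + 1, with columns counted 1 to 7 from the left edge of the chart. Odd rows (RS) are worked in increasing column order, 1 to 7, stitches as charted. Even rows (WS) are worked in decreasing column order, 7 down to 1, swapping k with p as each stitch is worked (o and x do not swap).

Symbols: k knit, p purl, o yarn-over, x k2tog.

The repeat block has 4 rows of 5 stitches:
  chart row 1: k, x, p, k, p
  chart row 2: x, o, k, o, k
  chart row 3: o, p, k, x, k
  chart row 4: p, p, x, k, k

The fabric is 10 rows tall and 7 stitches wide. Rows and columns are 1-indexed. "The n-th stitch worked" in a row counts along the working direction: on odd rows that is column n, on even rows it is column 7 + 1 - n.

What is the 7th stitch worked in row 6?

== STITCH ==
x

Derivation:
For row 6: chart row = ((6-1) mod 4) + 1 = 2; this is a WS (even) row.
Chart row 2 tiled across columns 1-7: x o k o k x o
WS row: flip the tiled sequence (start at column 7) and apply k<->p; o and x stay.
Row 6 as worked: o x p o p o x
The 7th stitch worked is x.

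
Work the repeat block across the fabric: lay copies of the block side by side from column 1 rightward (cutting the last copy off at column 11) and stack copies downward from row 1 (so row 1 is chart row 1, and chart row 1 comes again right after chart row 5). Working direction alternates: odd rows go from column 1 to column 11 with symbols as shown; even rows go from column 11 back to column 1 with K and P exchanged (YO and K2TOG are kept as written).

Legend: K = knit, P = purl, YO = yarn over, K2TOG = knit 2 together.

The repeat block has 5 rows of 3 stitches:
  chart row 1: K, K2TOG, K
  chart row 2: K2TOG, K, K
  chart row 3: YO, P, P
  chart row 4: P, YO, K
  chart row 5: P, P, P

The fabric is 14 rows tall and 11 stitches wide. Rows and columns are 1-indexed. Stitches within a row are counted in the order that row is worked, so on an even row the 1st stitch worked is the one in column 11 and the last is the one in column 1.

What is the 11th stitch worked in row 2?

Row 2: (2-1) mod 5 = 1, so use chart row 2. Even row -> WS.
Chart row 2 tiled across columns 1-11: K2TOG K K K2TOG K K K2TOG K K K2TOG K
WS row: flip the tiled sequence (start at column 11) and apply K<->P; YO and K2TOG stay.
Row 2 as worked: P K2TOG P P K2TOG P P K2TOG P P K2TOG
The 11th stitch worked is K2TOG.

Result:
K2TOG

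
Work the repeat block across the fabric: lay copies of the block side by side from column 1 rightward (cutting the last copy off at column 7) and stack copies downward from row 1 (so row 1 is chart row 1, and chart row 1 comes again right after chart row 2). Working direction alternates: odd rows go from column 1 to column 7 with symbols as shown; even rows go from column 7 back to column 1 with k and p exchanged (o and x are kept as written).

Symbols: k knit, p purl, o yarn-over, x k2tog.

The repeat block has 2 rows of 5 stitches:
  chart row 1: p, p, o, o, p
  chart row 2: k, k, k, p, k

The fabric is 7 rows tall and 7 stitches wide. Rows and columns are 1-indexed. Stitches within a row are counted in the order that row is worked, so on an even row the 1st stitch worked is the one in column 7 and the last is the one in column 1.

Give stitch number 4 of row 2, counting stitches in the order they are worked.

For row 2: chart row = ((2-1) mod 2) + 1 = 2; this is a WS (even) row.
Chart row 2 tiled across columns 1-7: k k k p k k k
WS: work from column 7 back to column 1 (reverse the tiled row), swapping k<->p (o and x unchanged).
Row 2 as worked: p p p k p p p
The 4th stitch worked is k.

Stitch:
k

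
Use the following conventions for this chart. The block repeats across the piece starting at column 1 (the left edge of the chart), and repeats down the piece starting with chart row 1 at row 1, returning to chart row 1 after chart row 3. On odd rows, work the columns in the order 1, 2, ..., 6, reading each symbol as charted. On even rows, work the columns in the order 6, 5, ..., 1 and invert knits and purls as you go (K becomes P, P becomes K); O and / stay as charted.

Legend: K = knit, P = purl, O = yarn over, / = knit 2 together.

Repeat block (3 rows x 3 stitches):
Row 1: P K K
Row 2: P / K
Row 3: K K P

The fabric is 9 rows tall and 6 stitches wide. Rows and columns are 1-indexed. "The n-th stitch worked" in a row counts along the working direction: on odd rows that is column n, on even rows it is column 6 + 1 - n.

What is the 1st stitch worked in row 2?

Stitch:
P

Derivation:
Row 2 uses chart row ((2-1) mod 3)+1 = 2. Row 2 is even, so WS.
Chart row 2 tiled across columns 1-6: P / K P / K
WS row: flip the tiled sequence (start at column 6) and apply K<->P; O and / stay.
Row 2 as worked: P / K P / K
Stitch 1 in working order -> P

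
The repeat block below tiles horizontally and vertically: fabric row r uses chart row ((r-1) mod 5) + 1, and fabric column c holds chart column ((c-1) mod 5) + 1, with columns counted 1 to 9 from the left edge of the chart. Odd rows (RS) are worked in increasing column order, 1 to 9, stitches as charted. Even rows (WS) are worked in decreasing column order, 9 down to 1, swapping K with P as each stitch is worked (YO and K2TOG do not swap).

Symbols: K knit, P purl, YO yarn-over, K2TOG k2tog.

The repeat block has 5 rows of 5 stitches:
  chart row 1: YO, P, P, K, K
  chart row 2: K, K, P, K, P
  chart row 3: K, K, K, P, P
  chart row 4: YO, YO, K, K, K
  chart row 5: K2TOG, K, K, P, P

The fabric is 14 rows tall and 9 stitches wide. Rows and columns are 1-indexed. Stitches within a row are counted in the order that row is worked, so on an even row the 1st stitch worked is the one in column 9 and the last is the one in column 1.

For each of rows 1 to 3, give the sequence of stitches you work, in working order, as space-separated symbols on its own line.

Row 1: chart row 1, RS - tile across columns 1-9 and work as-is.
Row 2: chart row 2, WS - tiled (columns 1-9): K K P K P K K P K; work from column 9 back to 1 with K<->P swapped.
Row 3: chart row 3, RS - tile across columns 1-9 and work as-is.

Result:
YO P P K K YO P P K
P K P P K P K P P
K K K P P K K K P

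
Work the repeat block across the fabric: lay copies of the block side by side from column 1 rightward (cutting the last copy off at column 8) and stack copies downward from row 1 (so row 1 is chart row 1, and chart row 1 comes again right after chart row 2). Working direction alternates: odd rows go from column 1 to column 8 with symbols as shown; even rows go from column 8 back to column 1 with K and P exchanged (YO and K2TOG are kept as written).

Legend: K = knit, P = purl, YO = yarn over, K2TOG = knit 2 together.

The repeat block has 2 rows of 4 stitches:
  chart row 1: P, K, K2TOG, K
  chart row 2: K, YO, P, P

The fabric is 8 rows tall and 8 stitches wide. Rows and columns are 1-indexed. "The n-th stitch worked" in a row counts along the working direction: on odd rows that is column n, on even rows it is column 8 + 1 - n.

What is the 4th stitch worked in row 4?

Result:
P

Derivation:
Row 4: (4-1) mod 2 = 1, so use chart row 2. Even row -> WS.
Chart row 2 tiled across columns 1-8: K YO P P K YO P P
Wrong side: read the tiled row from column 8 down to 1 and exchange K with P (leave YO, K2TOG).
Row 4 as worked: K K YO P K K YO P
Stitch 4 in working order -> P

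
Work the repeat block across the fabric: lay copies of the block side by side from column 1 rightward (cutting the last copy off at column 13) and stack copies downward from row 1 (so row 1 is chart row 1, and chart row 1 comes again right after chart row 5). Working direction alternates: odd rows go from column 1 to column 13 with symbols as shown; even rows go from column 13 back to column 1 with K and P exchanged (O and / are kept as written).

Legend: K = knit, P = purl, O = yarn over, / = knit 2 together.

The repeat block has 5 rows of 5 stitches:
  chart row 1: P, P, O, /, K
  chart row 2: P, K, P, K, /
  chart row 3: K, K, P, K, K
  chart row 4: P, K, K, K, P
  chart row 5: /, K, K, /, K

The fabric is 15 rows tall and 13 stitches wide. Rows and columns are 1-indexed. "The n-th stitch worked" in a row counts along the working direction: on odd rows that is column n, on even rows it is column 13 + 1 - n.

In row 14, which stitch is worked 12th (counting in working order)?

== STITCH ==
P

Derivation:
For row 14: chart row = ((14-1) mod 5) + 1 = 4; this is a WS (even) row.
Chart row 4 tiled across columns 1-13: P K K K P P K K K P P K K
WS: work from column 13 back to column 1 (reverse the tiled row), swapping K<->P (O and / unchanged).
Row 14 as worked: P P K K P P P K K P P P K
Counting 12 along the worked row gives P.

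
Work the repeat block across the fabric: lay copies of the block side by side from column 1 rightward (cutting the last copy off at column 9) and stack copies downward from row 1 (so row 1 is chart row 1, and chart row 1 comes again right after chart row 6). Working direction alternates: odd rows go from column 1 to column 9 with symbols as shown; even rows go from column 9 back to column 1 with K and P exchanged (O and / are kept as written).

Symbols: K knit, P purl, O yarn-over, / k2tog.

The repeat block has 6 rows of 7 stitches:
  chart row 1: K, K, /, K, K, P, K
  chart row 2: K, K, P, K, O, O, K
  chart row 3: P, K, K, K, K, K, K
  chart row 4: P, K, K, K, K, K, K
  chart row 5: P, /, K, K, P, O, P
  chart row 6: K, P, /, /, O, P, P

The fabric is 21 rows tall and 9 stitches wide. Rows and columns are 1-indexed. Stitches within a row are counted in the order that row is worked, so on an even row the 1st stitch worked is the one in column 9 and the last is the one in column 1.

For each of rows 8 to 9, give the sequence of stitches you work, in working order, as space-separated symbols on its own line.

Row 8: chart row 2, WS - tiled (columns 1-9): K K P K O O K K K; work from column 9 back to 1 with K<->P swapped.
Row 9: chart row 3, RS - tile across columns 1-9 and work as-is.

Rows as worked:
P P P O O P K P P
P K K K K K K P K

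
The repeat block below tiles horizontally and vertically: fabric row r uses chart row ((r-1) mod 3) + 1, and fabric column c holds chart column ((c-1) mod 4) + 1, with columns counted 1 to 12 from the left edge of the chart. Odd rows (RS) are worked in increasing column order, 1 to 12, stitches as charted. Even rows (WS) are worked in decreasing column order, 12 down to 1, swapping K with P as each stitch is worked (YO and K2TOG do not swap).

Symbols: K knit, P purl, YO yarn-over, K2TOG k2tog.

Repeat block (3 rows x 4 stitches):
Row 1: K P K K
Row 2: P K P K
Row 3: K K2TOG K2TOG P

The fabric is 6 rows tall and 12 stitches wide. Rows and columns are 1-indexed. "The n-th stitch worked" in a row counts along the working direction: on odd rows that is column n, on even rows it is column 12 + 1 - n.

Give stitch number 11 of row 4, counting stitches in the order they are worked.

== STITCH ==
K

Derivation:
For row 4: chart row = ((4-1) mod 3) + 1 = 1; this is a WS (even) row.
Chart row 1 tiled across columns 1-12: K P K K K P K K K P K K
WS: work from column 12 back to column 1 (reverse the tiled row), swapping K<->P (YO and K2TOG unchanged).
Row 4 as worked: P P K P P P K P P P K P
Counting 11 along the worked row gives K.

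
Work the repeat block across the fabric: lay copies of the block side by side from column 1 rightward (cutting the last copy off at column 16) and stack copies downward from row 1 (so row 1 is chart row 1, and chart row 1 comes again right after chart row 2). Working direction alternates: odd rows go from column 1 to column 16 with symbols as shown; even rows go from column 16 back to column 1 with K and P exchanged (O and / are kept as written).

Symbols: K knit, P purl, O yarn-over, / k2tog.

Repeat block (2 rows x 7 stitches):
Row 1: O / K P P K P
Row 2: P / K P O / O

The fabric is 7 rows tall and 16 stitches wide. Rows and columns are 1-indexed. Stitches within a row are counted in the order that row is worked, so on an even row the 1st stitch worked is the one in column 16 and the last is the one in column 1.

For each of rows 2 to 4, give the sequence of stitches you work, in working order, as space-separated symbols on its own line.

Row 2: chart row 2, WS - tiled (columns 1-16): P / K P O / O P / K P O / O P /; work from column 16 back to 1 with K<->P swapped.
Row 3: chart row 1, RS - tile across columns 1-16 and work as-is.
Row 4: chart row 2, WS - tiled (columns 1-16): P / K P O / O P / K P O / O P /; work from column 16 back to 1 with K<->P swapped.

Rows as worked:
/ K O / O K P / K O / O K P / K
O / K P P K P O / K P P K P O /
/ K O / O K P / K O / O K P / K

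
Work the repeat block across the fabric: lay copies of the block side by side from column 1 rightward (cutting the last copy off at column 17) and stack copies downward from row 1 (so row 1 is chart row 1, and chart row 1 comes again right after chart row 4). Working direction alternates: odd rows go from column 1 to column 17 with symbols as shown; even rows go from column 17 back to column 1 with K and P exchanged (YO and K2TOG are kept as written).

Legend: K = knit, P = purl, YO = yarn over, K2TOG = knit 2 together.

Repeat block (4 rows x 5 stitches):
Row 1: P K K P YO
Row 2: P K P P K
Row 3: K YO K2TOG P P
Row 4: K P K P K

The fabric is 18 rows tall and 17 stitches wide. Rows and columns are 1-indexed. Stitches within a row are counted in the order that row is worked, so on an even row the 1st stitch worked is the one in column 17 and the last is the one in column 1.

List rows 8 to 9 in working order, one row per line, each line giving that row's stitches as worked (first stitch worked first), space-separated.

== ROWS AS WORKED ==
K P P K P K P P K P K P P K P K P
P K K P YO P K K P YO P K K P YO P K

Derivation:
Row 8: chart row 4, WS - tiled (columns 1-17): K P K P K K P K P K K P K P K K P; work from column 17 back to 1 with K<->P swapped.
Row 9: chart row 1, RS - tile across columns 1-17 and work as-is.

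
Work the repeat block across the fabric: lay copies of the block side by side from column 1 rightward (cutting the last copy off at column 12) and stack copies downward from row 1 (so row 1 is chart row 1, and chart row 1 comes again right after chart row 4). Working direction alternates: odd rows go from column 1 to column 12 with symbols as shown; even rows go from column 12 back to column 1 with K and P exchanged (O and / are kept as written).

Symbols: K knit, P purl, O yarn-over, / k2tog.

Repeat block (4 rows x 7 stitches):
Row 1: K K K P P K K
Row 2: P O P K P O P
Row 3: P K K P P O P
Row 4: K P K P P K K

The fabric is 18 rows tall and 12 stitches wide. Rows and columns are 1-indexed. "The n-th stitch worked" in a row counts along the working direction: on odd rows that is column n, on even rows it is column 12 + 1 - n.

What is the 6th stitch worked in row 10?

For row 10: chart row = ((10-1) mod 4) + 1 = 2; this is a WS (even) row.
Chart row 2 tiled across columns 1-12: P O P K P O P P O P K P
WS: work from column 12 back to column 1 (reverse the tiled row), swapping K<->P (O and / unchanged).
Row 10 as worked: K P K O K K O K P K O K
Stitch 6 in working order -> K

Result:
K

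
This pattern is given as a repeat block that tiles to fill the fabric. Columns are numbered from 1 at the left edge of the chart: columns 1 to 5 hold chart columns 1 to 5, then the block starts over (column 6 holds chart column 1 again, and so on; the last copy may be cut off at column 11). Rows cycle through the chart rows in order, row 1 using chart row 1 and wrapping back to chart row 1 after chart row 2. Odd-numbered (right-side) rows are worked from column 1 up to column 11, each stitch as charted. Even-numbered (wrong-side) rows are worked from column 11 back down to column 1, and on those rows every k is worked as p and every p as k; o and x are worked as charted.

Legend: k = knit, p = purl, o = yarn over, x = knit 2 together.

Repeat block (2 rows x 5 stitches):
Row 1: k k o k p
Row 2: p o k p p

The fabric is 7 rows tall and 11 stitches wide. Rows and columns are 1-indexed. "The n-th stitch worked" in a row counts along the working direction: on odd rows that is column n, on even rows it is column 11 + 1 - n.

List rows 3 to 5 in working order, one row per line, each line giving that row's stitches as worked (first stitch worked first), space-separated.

== ROWS AS WORKED ==
k k o k p k k o k p k
k k k p o k k k p o k
k k o k p k k o k p k

Derivation:
Row 3: chart row 1, RS - tile across columns 1-11 and work as-is.
Row 4: chart row 2, WS - tiled (columns 1-11): p o k p p p o k p p p; work from column 11 back to 1 with k<->p swapped.
Row 5: chart row 1, RS - tile across columns 1-11 and work as-is.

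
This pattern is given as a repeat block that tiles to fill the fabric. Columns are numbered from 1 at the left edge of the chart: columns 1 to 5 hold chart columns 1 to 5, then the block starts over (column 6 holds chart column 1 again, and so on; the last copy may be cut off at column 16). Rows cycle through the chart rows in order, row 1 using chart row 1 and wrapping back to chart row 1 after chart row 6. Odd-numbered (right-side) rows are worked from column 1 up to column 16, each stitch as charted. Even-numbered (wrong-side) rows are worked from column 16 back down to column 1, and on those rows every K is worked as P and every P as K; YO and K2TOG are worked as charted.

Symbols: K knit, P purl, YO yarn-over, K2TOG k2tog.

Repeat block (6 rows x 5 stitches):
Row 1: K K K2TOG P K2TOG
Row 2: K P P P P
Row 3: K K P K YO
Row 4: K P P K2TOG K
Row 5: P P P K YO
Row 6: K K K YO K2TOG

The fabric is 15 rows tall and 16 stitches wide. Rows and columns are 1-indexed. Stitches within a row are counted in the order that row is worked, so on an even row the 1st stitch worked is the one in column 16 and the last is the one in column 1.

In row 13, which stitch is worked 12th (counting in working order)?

Row 13 uses chart row ((13-1) mod 6)+1 = 1. Row 13 is odd, so RS.
Chart row 1 tiled across columns 1-16: K K K2TOG P K2TOG K K K2TOG P K2TOG K K K2TOG P K2TOG K
RS: work column 1 to column 16, symbols as charted — the tiled row is the row as worked.
The 12th stitch worked is K.

Result:
K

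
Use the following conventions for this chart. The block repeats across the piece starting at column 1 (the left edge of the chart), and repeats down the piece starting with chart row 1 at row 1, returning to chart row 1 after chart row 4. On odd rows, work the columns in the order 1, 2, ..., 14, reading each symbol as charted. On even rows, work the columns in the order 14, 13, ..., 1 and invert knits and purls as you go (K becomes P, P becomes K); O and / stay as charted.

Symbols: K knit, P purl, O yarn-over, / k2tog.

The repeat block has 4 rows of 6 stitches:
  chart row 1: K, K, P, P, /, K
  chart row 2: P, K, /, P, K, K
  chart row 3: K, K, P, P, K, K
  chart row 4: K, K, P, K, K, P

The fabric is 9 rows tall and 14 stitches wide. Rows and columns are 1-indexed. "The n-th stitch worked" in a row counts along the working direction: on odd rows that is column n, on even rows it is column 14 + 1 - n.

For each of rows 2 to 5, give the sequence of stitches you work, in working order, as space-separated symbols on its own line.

Row 2: chart row 2, WS - tiled (columns 1-14): P K / P K K P K / P K K P K; work from column 14 back to 1 with K<->P swapped.
Row 3: chart row 3, RS - tile across columns 1-14 and work as-is.
Row 4: chart row 4, WS - tiled (columns 1-14): K K P K K P K K P K K P K K; work from column 14 back to 1 with K<->P swapped.
Row 5: chart row 1, RS - tile across columns 1-14 and work as-is.

Rows as worked:
P K P P K / P K P P K / P K
K K P P K K K K P P K K K K
P P K P P K P P K P P K P P
K K P P / K K K P P / K K K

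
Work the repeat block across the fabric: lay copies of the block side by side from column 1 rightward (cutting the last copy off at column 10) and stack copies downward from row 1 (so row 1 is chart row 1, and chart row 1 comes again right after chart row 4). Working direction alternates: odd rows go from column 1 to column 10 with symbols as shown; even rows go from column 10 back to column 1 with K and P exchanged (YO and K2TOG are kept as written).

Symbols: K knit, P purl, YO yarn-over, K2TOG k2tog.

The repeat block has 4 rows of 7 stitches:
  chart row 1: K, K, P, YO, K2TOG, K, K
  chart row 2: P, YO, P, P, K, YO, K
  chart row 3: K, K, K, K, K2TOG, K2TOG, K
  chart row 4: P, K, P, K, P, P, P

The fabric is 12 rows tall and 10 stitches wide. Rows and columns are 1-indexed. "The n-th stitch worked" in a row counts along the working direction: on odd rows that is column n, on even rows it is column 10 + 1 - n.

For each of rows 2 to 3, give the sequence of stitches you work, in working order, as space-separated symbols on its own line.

Row 2: chart row 2, WS - tiled (columns 1-10): P YO P P K YO K P YO P; work from column 10 back to 1 with K<->P swapped.
Row 3: chart row 3, RS - tile across columns 1-10 and work as-is.

Rows as worked:
K YO K P YO P K K YO K
K K K K K2TOG K2TOG K K K K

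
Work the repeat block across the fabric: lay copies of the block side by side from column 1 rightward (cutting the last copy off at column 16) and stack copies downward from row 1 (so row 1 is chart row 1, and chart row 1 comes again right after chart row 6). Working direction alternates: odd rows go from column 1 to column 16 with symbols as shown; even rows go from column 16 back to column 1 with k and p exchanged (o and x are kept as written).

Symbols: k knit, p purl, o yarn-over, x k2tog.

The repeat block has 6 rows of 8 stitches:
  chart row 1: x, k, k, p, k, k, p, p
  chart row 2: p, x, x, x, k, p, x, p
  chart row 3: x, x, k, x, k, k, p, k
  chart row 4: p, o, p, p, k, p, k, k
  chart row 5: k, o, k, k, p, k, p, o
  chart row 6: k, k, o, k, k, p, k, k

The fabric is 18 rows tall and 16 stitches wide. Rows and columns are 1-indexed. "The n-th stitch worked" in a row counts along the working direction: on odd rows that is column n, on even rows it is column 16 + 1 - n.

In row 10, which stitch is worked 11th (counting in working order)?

For row 10: chart row = ((10-1) mod 6) + 1 = 4; this is a WS (even) row.
Chart row 4 tiled across columns 1-16: p o p p k p k k p o p p k p k k
WS row: flip the tiled sequence (start at column 16) and apply k<->p; o and x stay.
Row 10 as worked: p p k p k k o k p p k p k k o k
Counting 11 along the worked row gives k.

Result:
k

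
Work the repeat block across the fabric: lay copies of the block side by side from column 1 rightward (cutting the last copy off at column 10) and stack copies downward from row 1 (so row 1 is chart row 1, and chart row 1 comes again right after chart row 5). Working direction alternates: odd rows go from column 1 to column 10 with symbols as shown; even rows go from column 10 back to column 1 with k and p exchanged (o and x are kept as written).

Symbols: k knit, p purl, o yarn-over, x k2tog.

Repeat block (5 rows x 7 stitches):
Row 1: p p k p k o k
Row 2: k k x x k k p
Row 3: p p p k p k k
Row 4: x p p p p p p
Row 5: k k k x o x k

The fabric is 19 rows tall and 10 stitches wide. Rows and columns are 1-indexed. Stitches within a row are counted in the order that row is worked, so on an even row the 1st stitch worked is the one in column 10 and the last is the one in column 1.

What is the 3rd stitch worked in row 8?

Result:
k

Derivation:
For row 8: chart row = ((8-1) mod 5) + 1 = 3; this is a WS (even) row.
Chart row 3 tiled across columns 1-10: p p p k p k k p p p
WS: work from column 10 back to column 1 (reverse the tiled row), swapping k<->p (o and x unchanged).
Row 8 as worked: k k k p p k p k k k
Stitch 3 in working order -> k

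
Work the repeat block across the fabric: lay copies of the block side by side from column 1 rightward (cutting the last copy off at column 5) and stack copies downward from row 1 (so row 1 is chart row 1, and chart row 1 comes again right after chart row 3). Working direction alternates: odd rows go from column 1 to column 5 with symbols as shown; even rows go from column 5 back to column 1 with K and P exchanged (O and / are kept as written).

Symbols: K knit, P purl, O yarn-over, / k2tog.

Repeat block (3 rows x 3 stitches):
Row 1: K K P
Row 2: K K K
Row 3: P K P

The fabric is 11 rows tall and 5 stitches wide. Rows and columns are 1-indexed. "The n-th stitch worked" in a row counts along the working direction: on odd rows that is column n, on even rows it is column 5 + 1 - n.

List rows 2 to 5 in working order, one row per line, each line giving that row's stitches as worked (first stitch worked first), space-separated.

Row 2: chart row 2, WS - tiled (columns 1-5): K K K K K; work from column 5 back to 1 with K<->P swapped.
Row 3: chart row 3, RS - tile across columns 1-5 and work as-is.
Row 4: chart row 1, WS - tiled (columns 1-5): K K P K K; work from column 5 back to 1 with K<->P swapped.
Row 5: chart row 2, RS - tile across columns 1-5 and work as-is.

== ROWS AS WORKED ==
P P P P P
P K P P K
P P K P P
K K K K K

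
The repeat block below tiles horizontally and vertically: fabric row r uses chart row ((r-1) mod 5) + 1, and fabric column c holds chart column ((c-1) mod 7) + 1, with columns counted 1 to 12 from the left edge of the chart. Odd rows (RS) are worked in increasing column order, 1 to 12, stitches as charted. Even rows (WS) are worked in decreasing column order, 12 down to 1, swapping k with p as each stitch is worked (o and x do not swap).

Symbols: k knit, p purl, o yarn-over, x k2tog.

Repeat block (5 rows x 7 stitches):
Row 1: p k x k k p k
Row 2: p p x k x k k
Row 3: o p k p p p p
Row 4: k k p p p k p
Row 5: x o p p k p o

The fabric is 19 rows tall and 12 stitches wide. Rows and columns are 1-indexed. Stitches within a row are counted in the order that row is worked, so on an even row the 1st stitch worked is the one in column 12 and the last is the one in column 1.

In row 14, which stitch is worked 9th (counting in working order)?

For row 14: chart row = ((14-1) mod 5) + 1 = 4; this is a WS (even) row.
Chart row 4 tiled across columns 1-12: k k p p p k p k k p p p
WS: work from column 12 back to column 1 (reverse the tiled row), swapping k<->p (o and x unchanged).
Row 14 as worked: k k k p p k p k k k p p
Stitch 9 in working order -> k

Stitch:
k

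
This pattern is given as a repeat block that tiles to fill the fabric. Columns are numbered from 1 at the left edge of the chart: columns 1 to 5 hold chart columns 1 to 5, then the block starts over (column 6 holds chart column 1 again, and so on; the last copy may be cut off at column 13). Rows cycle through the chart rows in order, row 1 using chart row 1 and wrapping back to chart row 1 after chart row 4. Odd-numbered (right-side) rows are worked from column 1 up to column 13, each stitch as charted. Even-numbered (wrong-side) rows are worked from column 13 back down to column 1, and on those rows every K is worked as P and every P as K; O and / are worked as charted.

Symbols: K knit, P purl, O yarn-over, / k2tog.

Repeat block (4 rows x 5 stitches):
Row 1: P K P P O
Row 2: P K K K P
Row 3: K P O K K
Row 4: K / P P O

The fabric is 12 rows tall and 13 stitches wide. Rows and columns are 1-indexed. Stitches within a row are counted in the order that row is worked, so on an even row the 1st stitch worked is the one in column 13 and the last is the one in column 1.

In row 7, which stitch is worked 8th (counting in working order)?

For row 7: chart row = ((7-1) mod 4) + 1 = 3; this is a RS (odd) row.
Chart row 3 tiled across columns 1-13: K P O K K K P O K K K P O
RS: work column 1 to column 13, symbols as charted — the tiled row is the row as worked.
The 8th stitch worked is O.

Stitch:
O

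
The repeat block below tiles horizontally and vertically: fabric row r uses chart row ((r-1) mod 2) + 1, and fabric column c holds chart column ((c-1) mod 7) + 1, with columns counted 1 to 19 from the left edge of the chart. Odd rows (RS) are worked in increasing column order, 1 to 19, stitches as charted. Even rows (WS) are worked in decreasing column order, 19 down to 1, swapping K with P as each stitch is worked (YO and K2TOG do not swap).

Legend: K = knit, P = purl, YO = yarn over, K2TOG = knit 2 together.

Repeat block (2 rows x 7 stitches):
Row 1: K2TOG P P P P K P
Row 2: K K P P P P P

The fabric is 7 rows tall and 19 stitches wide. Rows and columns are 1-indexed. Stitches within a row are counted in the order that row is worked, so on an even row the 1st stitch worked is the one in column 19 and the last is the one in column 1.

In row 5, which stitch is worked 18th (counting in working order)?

For row 5: chart row = ((5-1) mod 2) + 1 = 1; this is a RS (odd) row.
Chart row 1 tiled across columns 1-19: K2TOG P P P P K P K2TOG P P P P K P K2TOG P P P P
RS row: no reversal, no swap; stitch n worked = column n.
Stitch 18 in working order -> P

Result:
P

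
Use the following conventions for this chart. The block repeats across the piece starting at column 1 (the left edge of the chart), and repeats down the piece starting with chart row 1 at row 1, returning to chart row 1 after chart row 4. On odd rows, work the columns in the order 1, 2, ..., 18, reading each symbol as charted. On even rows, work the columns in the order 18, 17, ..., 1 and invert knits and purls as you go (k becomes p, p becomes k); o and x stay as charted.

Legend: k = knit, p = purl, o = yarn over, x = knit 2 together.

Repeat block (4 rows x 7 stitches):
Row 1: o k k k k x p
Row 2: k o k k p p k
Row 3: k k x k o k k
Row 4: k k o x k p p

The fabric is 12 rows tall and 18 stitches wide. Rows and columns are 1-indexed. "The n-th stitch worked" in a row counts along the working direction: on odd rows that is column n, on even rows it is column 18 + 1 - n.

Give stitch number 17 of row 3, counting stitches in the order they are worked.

For row 3: chart row = ((3-1) mod 4) + 1 = 3; this is a RS (odd) row.
Chart row 3 tiled across columns 1-18: k k x k o k k k k x k o k k k k x k
Right side: take the tiled row as-is (worked left to right from column 1).
The 17th stitch worked is x.

== STITCH ==
x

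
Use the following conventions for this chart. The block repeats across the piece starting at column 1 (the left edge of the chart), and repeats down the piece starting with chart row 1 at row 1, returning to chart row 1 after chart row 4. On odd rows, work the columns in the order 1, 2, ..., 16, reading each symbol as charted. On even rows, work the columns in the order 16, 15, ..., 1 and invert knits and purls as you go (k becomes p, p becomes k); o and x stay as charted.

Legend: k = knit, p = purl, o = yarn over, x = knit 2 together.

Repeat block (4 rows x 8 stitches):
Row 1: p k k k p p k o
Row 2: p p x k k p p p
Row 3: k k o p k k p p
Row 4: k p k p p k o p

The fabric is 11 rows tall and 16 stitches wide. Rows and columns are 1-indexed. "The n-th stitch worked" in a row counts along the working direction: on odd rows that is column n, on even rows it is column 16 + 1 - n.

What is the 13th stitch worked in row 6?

== STITCH ==
p

Derivation:
Row 6 uses chart row ((6-1) mod 4)+1 = 2. Row 6 is even, so WS.
Chart row 2 tiled across columns 1-16: p p x k k p p p p p x k k p p p
WS: work from column 16 back to column 1 (reverse the tiled row), swapping k<->p (o and x unchanged).
Row 6 as worked: k k k p p x k k k k k p p x k k
The 13th stitch worked is p.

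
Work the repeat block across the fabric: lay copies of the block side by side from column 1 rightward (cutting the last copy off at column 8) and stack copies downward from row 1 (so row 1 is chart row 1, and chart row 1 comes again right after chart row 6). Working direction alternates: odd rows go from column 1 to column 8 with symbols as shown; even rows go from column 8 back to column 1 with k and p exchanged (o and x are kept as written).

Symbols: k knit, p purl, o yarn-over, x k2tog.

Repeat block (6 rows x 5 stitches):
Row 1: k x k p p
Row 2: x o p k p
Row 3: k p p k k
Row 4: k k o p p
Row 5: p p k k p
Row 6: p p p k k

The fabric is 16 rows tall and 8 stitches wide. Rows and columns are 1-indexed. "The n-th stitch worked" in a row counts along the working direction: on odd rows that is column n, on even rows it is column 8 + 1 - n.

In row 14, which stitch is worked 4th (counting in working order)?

== STITCH ==
k

Derivation:
For row 14: chart row = ((14-1) mod 6) + 1 = 2; this is a WS (even) row.
Chart row 2 tiled across columns 1-8: x o p k p x o p
WS: work from column 8 back to column 1 (reverse the tiled row), swapping k<->p (o and x unchanged).
Row 14 as worked: k o x k p k o x
Stitch 4 in working order -> k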